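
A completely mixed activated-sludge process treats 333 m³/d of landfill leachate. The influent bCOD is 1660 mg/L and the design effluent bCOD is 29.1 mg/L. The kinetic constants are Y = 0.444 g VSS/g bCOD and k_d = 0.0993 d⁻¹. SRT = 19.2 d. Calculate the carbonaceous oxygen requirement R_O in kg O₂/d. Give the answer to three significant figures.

R_O ≈ 425 kg O₂/d

Correct the yield for decay: Y_obs = Y/(1 + k_d θ_c) = 0.444 / (1 + 0.0993 × 19.2) = 0.444 / 2.907 = 0.1528.
Mass of bCOD removed per day: Q(S₀ − S) = 333 × 1631 g/m³ = 543.1 kg/d.
Biomass synthesised: P_X = Y_obs × 543.1 = 82.96 kg VSS/d.
R_O = Q·ΔS − 1.42 P_X = 543.1 − 117.8 = 425.3 kg O₂/d.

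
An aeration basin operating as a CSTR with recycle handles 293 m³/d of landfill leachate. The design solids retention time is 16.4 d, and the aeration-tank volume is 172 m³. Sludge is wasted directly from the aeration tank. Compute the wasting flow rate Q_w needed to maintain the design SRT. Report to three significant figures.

With mixed-liquor wasting, θ_c = V/Q_w, so Q_w = V/θ_c = 172.0/16.4 = 10.49 m³/d.

Q_w ≈ 10.5 m³/d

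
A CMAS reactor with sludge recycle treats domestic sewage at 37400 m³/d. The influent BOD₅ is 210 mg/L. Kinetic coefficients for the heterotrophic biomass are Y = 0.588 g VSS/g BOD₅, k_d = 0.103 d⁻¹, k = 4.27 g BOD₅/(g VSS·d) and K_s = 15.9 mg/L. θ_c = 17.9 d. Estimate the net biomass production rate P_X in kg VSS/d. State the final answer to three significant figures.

P_X ≈ 1620 kg VSS/d

From the Monod/SRT balance for a CMAS, S = K_s·(1+k_d θ_c)/[θ_c·(Y k − k_d) − 1] = 15.9 × (1 + 0.103 × 17.9) / [17.9 × (0.588 × 4.27 − 0.103) − 1] = 45.21 / 42.10 = 1.074 mg/L.
Observed yield with endogenous decay: Y_obs = Y / (1 + k_d·θ_c) = 0.588 / (1 + 0.103 × 17.9) = 0.588 / 2.844 = 0.2068 g VSS/g BOD₅.
Mass of BOD₅ removed per day: Q(S₀ − S) = 37400 × 208.9 g/m³ = 7814 kg/d.
Biomass produced: P_X = Y_obs·Q·ΔS = 0.2068 × 7814 ≈ 1616 kg VSS/d.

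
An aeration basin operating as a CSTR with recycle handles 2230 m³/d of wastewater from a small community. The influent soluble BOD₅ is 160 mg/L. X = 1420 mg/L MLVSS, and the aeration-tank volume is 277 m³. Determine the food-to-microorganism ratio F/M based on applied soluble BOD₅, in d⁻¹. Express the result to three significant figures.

F/M = applied load / biomass = Q·S₀/(V·X) = 2230 × 160 / (277.0 × 1420) = 0.9071 d⁻¹.

F/M ≈ 0.907 d⁻¹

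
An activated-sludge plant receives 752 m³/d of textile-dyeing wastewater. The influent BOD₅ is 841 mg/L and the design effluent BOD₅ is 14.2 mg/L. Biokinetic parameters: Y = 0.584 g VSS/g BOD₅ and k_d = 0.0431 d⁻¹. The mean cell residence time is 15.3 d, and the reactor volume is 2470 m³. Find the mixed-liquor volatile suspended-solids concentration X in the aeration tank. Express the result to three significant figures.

Solving the biomass balance for X: X = Y Q (S₀−S) θ_c / [V (1+k_d θ_c)] = 0.584 × 752 × (841 − 14.2) × 15.3 / [2470 × (1 + 0.0431 × 15.3)] = 1355 mg/L.

X ≈ 1360 mg/L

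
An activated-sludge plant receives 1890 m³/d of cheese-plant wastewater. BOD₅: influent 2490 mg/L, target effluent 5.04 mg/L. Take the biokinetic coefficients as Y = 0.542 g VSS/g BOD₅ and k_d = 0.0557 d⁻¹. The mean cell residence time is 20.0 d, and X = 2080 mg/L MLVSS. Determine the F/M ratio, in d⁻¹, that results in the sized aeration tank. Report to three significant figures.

Steady-state biomass mass balance: V·X·(1 + k_d·θ_c) = Y·Q·(S₀ − S)·θ_c, so V = 0.542 × 1890 × (2490 − 5.04) × 20.0 / [2080 × (1 + 0.0557 × 20.0)] = 5.09×10^7 / 4397 = 11578 m³.
F/M = applied load / biomass = Q·S₀/(V·X) = 1890 × 2490 / (11578 × 2080) = 0.1954 d⁻¹.

F/M ≈ 0.195 d⁻¹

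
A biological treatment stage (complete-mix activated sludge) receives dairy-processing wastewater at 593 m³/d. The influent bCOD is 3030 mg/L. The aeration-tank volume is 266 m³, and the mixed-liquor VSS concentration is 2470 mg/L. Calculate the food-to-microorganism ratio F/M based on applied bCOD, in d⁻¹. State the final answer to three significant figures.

F/M = applied load / biomass = Q·S₀/(V·X) = 593 × 3030 / (266.0 × 2470) = 2.735 d⁻¹.

F/M ≈ 2.73 d⁻¹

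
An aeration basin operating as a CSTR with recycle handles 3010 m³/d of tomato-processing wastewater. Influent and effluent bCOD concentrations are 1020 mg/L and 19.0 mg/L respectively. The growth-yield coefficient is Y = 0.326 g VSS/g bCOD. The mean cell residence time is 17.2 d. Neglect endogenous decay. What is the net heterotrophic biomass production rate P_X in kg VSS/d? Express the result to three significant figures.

P_X ≈ 982 kg VSS/d

No decay correction is needed, so Y_obs = Y = 0.326.
Mass of bCOD removed per day: Q(S₀ − S) = 3010 × 1001 g/m³ = 3013 kg/d.
Biomass produced: P_X = Y_obs·Q·ΔS = 0.3260 × 3013 ≈ 982.2 kg VSS/d.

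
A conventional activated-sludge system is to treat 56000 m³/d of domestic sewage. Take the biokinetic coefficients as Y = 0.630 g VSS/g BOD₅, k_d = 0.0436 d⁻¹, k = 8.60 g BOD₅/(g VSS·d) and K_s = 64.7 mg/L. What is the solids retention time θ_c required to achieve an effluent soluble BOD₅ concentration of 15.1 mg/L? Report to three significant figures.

θ_c ≈ 1.02 d

At the target effluent, Y k S/(K_s+S) = 0.630×8.60×15.1/79.80 = 1.025 d⁻¹.
1/θ_c = 1.025 − 0.0436 = 0.9816 d⁻¹, so θ_c = 1.019 d.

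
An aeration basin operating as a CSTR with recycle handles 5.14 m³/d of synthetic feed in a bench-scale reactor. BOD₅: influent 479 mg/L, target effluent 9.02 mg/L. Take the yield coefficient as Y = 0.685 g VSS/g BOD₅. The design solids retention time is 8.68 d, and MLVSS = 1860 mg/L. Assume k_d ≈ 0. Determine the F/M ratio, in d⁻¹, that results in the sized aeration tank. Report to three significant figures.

F/M ≈ 0.171 d⁻¹

With k_d = 0 the design equation reduces to V = Y Q (S₀−S) θ_c / X = 0.685 × 5.14 × (479 − 9.02) × 8.68 / 1860 = 7.722 m³.
Food-to-microorganism ratio F/M = Q S₀ / (V X) = 5.14 × 479 / (7.722 × 1860) = 0.1714 d⁻¹.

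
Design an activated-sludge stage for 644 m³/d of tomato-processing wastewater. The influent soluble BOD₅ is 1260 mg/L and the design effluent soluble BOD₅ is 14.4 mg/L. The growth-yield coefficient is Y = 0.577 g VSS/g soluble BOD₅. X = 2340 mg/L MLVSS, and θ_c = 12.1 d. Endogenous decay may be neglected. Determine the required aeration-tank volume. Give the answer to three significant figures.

V ≈ 2390 m³

V·X = Y·Q·ΔS·θ_c gives V = 0.577 × 644 × (1260 − 14.4) × 12.1 / 2340 = 2393 m³.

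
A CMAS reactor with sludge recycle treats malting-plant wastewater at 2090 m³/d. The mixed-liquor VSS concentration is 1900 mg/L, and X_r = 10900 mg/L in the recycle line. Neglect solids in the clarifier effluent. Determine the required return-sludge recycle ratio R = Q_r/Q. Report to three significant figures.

R ≈ 0.211

Mass balance around the secondary clarifier (neglecting effluent solids): R = X / (X_r − X) = 1900 / (10900 − 1900) = 0.2111.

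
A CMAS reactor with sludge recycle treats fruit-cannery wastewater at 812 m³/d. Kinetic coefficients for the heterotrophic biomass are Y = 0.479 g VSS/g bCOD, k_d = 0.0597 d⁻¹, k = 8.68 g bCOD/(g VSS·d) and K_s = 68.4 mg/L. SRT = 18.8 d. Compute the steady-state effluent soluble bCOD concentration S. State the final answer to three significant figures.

S ≈ 1.91 mg/L

From the Monod/SRT balance for a CMAS, S = K_s·(1+k_d θ_c)/[θ_c·(Y k − k_d) − 1] = 68.4 × (1 + 0.0597 × 18.8) / [18.8 × (0.479 × 8.68 − 0.0597) − 1] = 145.2 / 76.04 = 1.909 mg/L.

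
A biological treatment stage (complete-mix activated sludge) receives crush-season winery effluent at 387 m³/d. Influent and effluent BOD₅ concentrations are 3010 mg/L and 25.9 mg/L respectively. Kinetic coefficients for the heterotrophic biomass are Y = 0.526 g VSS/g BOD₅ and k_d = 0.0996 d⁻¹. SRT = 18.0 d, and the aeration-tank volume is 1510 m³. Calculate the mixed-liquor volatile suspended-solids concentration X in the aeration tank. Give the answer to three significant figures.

X ≈ 2590 mg/L

Solving the biomass balance for X: X = Y Q (S₀−S) θ_c / [V (1+k_d θ_c)] = 0.526 × 387 × (3010 − 25.9) × 18.0 / [1510 × (1 + 0.0996 × 18.0)] = 2593 mg/L.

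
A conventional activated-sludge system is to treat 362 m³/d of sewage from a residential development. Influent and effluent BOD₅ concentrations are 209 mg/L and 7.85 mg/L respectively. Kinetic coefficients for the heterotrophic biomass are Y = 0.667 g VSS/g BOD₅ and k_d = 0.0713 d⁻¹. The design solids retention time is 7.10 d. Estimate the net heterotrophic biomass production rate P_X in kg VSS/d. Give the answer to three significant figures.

P_X ≈ 32.2 kg VSS/d

The observed yield is Y_obs = Y/(1 + k_d·θ_c) = 0.667 / (1 + 0.0713 × 7.10) = 0.667 / 1.506 = 0.4428 g VSS per g BOD₅ removed.
Q·(S₀ − S) = 362 × (209 − 7.85) × 10⁻³ = 72.82 kg/d removed.
Net biomass production P_X = Y_obs × Q·(S₀ − S) = 0.4428 × 72.82 = 32.25 kg VSS/d.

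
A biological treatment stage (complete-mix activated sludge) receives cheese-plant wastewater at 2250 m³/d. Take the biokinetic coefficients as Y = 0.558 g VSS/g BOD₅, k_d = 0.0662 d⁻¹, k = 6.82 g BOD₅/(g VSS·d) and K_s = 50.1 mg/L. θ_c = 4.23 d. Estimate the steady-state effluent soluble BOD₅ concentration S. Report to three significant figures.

Effluent substrate depends only on kinetics and SRT: S = K_s(1 + k_d θ_c) / [θ_c(Yk − k_d) − 1] = 50.1 × (1 + 0.0662 × 4.23) / [4.23 × (0.558 × 6.82 − 0.0662) − 1] = 64.13 / 14.82 = 4.328 mg/L.

S ≈ 4.33 mg/L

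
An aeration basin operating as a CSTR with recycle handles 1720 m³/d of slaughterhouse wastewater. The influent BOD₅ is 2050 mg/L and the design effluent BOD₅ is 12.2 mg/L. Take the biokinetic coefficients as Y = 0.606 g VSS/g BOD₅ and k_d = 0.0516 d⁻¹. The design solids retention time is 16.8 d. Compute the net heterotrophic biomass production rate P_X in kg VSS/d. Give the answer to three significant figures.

The observed yield is Y_obs = Y/(1 + k_d·θ_c) = 0.606 / (1 + 0.0516 × 16.8) = 0.606 / 1.867 = 0.3246 g VSS per g BOD₅ removed.
Substrate removed = Q·(S₀ − S) = 1720 m³/d × (2050 − 12.2) g/m³ = 3.51×10^6 g/d = 3505 kg/d.
So the net sludge growth is P_X = 0.3246 × 3505 = 1138 kg VSS/d.

P_X ≈ 1140 kg VSS/d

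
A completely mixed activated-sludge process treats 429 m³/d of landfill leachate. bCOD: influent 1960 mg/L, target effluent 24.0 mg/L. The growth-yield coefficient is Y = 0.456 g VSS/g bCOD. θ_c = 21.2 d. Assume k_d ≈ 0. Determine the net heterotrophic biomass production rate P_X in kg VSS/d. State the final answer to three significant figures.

P_X ≈ 379 kg VSS/d

With endogenous decay neglected, the observed yield equals the true yield: Y_obs = Y = 0.456 g VSS/g bCOD.
Q·(S₀ − S) = 429 × (1960 − 24.0) × 10⁻³ = 830.5 kg/d removed.
Biomass produced: P_X = Y_obs·Q·ΔS = 0.4560 × 830.5 ≈ 378.7 kg VSS/d.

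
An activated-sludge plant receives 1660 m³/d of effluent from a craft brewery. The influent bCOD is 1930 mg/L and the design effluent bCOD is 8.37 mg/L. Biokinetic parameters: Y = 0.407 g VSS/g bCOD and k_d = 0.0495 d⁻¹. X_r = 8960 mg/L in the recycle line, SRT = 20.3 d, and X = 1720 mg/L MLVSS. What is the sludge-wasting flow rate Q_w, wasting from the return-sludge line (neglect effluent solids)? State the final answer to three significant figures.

Q_w ≈ 72.3 m³/d

Rearranging the biomass balance for a CMAS with decay, V = Y·Q·ΔS·θ_c / [X·(1+k_d θ_c)] = 0.407 × 1660 × (1930 − 8.37) × 20.3 / [1720 × (1 + 0.0495 × 20.3)] = 2.64×10^7 / 3448 = 7643 m³.
Q_w = (V·X)/(θ_c X_r) = 7643 × 1720 / (20.3 × 8960) = 72.27 m³/d.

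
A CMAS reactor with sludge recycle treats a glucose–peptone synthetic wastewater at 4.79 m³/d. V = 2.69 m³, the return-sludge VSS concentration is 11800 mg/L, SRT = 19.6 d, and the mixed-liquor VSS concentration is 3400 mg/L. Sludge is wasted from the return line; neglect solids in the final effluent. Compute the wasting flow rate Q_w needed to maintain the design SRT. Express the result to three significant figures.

Q_w ≈ 0.0395 m³/d

θ_c = V·X/(Q_w·X_r) when wasting from the recycle, so Q_w = V·X/(θ_c·X_r) = 2.690 × 3400 / (19.6 × 11800) = 0.03955 m³/d.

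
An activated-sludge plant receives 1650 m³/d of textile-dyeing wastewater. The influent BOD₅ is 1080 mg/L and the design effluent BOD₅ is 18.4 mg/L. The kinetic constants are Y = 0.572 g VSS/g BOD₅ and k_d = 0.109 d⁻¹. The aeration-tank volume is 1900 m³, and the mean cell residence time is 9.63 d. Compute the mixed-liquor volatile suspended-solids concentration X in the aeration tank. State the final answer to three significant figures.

X ≈ 2480 mg/L

From V·X·(1 + k_d·θ_c) = Y·Q·(S₀ − S)·θ_c: X = 0.572 × 1650 × (1080 − 18.4) × 9.63 / [1900 × (1 + 0.109 × 9.63)] = 2478 mg/L.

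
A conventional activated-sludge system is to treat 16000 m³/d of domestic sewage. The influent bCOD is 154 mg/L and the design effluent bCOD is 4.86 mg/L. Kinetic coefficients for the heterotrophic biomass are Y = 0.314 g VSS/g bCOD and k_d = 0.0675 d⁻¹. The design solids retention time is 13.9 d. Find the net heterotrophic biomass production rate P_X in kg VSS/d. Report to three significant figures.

P_X ≈ 387 kg VSS/d

Observed yield with endogenous decay: Y_obs = Y / (1 + k_d·θ_c) = 0.314 / (1 + 0.0675 × 13.9) = 0.314 / 1.938 = 0.1620 g VSS/g bCOD.
Mass of bCOD removed per day: Q(S₀ − S) = 16000 × 149.1 g/m³ = 2386 kg/d.
P_X = Y_obs · Q(S₀ − S) = 0.1620 × 2386 = 386.6 kg VSS/d.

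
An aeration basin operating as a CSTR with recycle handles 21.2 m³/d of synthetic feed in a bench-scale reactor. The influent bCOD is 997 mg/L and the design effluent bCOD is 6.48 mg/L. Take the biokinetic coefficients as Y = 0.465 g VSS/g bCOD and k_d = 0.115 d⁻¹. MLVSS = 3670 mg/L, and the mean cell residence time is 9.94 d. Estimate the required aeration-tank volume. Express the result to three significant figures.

From the SRT design equation V = Y Q (S₀−S) θ_c / [X (1 + k_d θ_c)] = 0.465 × 21.2 × (997 − 6.48) × 9.94 / [3670 × (1 + 0.115 × 9.94)] = 9.71×10^4 / 7865 = 12.34 m³.

V ≈ 12.3 m³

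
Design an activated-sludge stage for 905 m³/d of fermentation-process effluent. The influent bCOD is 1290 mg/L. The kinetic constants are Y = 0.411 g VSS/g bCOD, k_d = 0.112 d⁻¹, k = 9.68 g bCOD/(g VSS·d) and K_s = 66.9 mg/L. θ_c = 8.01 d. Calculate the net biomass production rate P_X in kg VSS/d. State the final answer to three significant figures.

Effluent substrate depends only on kinetics and SRT: S = K_s(1 + k_d θ_c) / [θ_c(Yk − k_d) − 1] = 66.9 × (1 + 0.112 × 8.01) / [8.01 × (0.411 × 9.68 − 0.112) − 1] = 126.9 / 29.97 = 4.235 mg/L.
Observed yield with endogenous decay: Y_obs = Y / (1 + k_d·θ_c) = 0.411 / (1 + 0.112 × 8.01) = 0.411 / 1.897 = 0.2166 g VSS/g bCOD.
Mass of bCOD removed per day: Q(S₀ − S) = 905 × 1286 g/m³ = 1164 kg/d.
Net biomass production P_X = Y_obs × Q·(S₀ − S) = 0.2166 × 1164 = 252.1 kg VSS/d.

P_X ≈ 252 kg VSS/d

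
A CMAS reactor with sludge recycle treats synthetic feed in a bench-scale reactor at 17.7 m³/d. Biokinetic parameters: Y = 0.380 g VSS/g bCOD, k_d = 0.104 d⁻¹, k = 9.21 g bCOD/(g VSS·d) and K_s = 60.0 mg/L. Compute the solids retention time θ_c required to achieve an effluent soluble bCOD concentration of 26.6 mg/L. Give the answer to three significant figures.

θ_c ≈ 1.03 d

From 1/θ_c = Y·k·S/(K_s + S) − k_d: Y·k·S/(K_s+S) = 0.380 × 9.21 × 26.6 / (60.0 + 26.6) = 1.075 d⁻¹.
1/θ_c = 1.075 − 0.104 = 0.9710 d⁻¹, so θ_c = 1.030 d.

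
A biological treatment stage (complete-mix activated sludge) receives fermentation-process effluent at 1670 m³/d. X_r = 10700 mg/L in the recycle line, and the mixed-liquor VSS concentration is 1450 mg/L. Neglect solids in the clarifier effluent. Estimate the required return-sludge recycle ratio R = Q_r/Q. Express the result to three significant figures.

R ≈ 0.157

Solids balance on the clarifier gives (1+R)X = R·X_r, so R = X/(X_r − X) = 1450 / (10700 − 1450) = 0.1568.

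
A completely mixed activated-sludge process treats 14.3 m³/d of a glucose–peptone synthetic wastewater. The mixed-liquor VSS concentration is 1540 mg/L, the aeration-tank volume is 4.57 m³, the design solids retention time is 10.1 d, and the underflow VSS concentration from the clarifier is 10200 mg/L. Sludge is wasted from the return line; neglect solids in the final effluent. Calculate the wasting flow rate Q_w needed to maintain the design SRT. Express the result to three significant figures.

Q_w ≈ 0.0683 m³/d

θ_c = V·X/(Q_w·X_r) when wasting from the recycle, so Q_w = V·X/(θ_c·X_r) = 4.570 × 1540 / (10.1 × 10200) = 0.06831 m³/d.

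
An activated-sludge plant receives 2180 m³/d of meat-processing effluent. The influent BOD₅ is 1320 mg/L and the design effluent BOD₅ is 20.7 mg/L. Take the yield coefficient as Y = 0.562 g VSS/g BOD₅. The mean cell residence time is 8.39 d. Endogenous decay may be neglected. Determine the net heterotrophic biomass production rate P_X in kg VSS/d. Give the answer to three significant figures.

With endogenous decay neglected, the observed yield equals the true yield: Y_obs = Y = 0.562 g VSS/g BOD₅.
Substrate removed = Q·(S₀ − S) = 2180 m³/d × (1320 − 20.7) g/m³ = 2.83×10^6 g/d = 2832 kg/d.
Biomass produced: P_X = Y_obs·Q·ΔS = 0.5620 × 2832 ≈ 1592 kg VSS/d.

P_X ≈ 1590 kg VSS/d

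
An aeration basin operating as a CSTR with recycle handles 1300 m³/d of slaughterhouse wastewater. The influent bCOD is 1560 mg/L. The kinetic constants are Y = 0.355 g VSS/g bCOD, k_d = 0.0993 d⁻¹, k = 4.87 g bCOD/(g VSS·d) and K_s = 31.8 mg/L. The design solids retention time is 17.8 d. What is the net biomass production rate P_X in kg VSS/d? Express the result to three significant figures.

Effluent substrate depends only on kinetics and SRT: S = K_s(1 + k_d θ_c) / [θ_c(Yk − k_d) − 1] = 31.8 × (1 + 0.0993 × 17.8) / [17.8 × (0.355 × 4.87 − 0.0993) − 1] = 88.01 / 28.01 = 3.142 mg/L.
Correct the yield for decay: Y_obs = Y/(1 + k_d θ_c) = 0.355 / (1 + 0.0993 × 17.8) = 0.355 / 2.768 = 0.1283.
Q·(S₀ − S) = 1300 × (1560 − 3.14) × 10⁻³ = 2024 kg/d removed.
P_X = Y_obs · Q(S₀ − S) = 0.1283 × 2024 = 259.6 kg VSS/d.

P_X ≈ 260 kg VSS/d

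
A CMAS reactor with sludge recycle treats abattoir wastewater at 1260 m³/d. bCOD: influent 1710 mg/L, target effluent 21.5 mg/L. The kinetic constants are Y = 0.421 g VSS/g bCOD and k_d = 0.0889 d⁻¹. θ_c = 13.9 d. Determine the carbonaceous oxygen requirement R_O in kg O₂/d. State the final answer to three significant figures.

R_O ≈ 1560 kg O₂/d

The observed yield is Y_obs = Y/(1 + k_d·θ_c) = 0.421 / (1 + 0.0889 × 13.9) = 0.421 / 2.236 = 0.1883 g VSS per g bCOD removed.
Mass of bCOD removed per day: Q(S₀ − S) = 1260 × 1688 g/m³ = 2128 kg/d.
Net sludge production P_X = 0.1883 × 2128 = 400.6 kg VSS/d.
R_O = Q·(S₀ − S) − 1.42·P_X = 2128 − 1.42 × 400.6 = 1559 kg O₂/d.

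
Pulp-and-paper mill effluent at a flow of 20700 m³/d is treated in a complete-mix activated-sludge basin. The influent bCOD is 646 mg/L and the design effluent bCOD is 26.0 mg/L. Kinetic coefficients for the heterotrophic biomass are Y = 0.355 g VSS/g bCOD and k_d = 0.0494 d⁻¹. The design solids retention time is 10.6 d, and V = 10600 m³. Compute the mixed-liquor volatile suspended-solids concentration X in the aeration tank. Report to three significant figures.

X ≈ 2990 mg/L

Solving the biomass balance for X: X = Y Q (S₀−S) θ_c / [V (1+k_d θ_c)] = 0.355 × 20700 × (646 − 26.0) × 10.6 / [10600 × (1 + 0.0494 × 10.6)] = 2990 mg/L.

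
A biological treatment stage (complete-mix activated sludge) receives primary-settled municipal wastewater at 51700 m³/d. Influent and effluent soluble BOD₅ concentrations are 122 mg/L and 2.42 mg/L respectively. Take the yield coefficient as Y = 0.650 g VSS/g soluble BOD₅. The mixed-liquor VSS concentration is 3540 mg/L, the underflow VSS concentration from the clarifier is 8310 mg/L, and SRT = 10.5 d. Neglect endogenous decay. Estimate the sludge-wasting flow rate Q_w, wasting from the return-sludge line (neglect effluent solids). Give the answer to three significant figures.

V·X = Y·Q·ΔS·θ_c gives V = 0.650 × 51700 × (122 − 2.42) × 10.5 / 3540 = 11919 m³.
Wasting from the return line (neglecting effluent solids): Q_w = V·X / (θ_c·X_r) = 11919 × 3540 / (10.5 × 8310) = 483.6 m³/d.

Q_w ≈ 484 m³/d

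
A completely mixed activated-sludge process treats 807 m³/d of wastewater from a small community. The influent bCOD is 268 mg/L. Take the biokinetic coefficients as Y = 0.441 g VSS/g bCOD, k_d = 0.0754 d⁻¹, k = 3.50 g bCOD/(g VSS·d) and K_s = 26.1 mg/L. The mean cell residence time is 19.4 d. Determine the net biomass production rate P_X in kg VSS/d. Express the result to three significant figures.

P_X ≈ 38.4 kg VSS/d

For a completely mixed reactor with recycle the Lawrence–McCarty relation gives S = K_s·(1 + k_d·θ_c) / [θ_c·(Y·k − k_d) − 1] = 26.1 × (1 + 0.0754 × 19.4) / [19.4 × (0.441 × 3.50 − 0.0754) − 1] = 64.28 / 27.48 = 2.339 mg/L.
Y_obs = Y / (1 + k_d θ_c) = 0.441 / (1 + 0.0754 × 19.4) = 0.441 / 2.463 = 0.1791.
Substrate removed = Q·(S₀ − S) = 807 m³/d × (268 − 2.34) g/m³ = 2.14×10^5 g/d = 214.4 kg/d.
P_X = Y_obs · Q(S₀ − S) = 0.1791 × 214.4 = 38.39 kg VSS/d.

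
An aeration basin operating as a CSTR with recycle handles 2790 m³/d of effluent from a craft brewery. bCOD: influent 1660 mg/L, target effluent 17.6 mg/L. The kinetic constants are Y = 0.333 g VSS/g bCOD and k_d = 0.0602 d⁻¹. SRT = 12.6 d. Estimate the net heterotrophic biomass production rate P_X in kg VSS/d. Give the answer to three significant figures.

P_X ≈ 868 kg VSS/d

Correct the yield for decay: Y_obs = Y/(1 + k_d θ_c) = 0.333 / (1 + 0.0602 × 12.6) = 0.333 / 1.759 = 0.1894.
Substrate removed = Q·(S₀ − S) = 2790 m³/d × (1660 − 17.6) g/m³ = 4.58×10^6 g/d = 4582 kg/d.
Biomass produced: P_X = Y_obs·Q·ΔS = 0.1894 × 4582 ≈ 867.7 kg VSS/d.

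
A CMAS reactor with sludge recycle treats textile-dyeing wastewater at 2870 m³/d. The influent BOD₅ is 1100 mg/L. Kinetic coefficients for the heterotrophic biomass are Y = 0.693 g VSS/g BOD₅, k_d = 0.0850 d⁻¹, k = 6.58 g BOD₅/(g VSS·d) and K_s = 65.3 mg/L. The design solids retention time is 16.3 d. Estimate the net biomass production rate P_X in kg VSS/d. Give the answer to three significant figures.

Effluent substrate depends only on kinetics and SRT: S = K_s(1 + k_d θ_c) / [θ_c(Yk − k_d) − 1] = 65.3 × (1 + 0.0850 × 16.3) / [16.3 × (0.693 × 6.58 − 0.0850) − 1] = 155.8 / 71.94 = 2.165 mg/L.
Correct the yield for decay: Y_obs = Y/(1 + k_d θ_c) = 0.693 / (1 + 0.0850 × 16.3) = 0.693 / 2.386 = 0.2905.
Substrate removed = Q·(S₀ − S) = 2870 m³/d × (1100 − 2.17) g/m³ = 3.15×10^6 g/d = 3151 kg/d.
Net biomass production P_X = Y_obs × Q·(S₀ − S) = 0.2905 × 3151 = 915.3 kg VSS/d.

P_X ≈ 915 kg VSS/d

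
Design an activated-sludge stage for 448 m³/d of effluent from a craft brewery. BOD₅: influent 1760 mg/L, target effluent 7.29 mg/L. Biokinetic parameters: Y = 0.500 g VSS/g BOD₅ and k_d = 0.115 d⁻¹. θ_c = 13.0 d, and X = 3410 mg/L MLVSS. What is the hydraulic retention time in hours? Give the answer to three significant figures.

Steady-state biomass mass balance: V·X·(1 + k_d·θ_c) = Y·Q·(S₀ − S)·θ_c, so V = 0.500 × 448 × (1760 − 7.29) × 13.0 / [3410 × (1 + 0.115 × 13.0)] = 5.1×10^6 / 8508 = 599.9 m³.
HRT = V/Q = 599.9 m³ / 448 m³·d⁻¹ = 1.339 d × 24 = 32.14 h.

τ ≈ 32.1 h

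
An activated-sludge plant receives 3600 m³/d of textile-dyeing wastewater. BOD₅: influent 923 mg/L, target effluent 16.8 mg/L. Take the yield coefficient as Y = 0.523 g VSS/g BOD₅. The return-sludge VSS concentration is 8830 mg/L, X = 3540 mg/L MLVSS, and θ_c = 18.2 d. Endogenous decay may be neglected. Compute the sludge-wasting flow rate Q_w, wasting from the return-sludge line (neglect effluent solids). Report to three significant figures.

With k_d = 0 the design equation reduces to V = Y Q (S₀−S) θ_c / X = 0.523 × 3600 × (923 − 16.8) × 18.2 / 3540 = 8772 m³.
Q_w = (V·X)/(θ_c X_r) = 8772 × 3540 / (18.2 × 8830) = 193.2 m³/d.

Q_w ≈ 193 m³/d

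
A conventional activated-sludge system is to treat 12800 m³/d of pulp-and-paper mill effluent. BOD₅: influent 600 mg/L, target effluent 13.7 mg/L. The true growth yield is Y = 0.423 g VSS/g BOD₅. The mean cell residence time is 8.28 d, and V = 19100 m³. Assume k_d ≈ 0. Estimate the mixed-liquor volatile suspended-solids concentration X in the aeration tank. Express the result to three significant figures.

Without decay, X = Y Q (S₀−S) θ_c / V = 0.423 × 12800 × (600 − 13.7) × 8.28 / 19100 = 1376 mg/L.

X ≈ 1380 mg/L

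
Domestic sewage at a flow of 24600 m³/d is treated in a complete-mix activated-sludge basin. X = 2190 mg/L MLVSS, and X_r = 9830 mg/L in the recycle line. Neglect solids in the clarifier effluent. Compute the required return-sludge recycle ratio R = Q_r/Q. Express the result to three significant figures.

R ≈ 0.287

R = Q_r/Q = X/(X_r − X) = 2190 / (9830 − 2190) = 0.2866.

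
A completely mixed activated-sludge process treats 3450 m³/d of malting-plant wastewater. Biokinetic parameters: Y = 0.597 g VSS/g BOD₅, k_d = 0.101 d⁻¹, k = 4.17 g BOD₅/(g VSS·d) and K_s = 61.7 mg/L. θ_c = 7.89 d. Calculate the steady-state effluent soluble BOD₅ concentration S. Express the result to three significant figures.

S ≈ 6.21 mg/L

Effluent substrate depends only on kinetics and SRT: S = K_s(1 + k_d θ_c) / [θ_c(Yk − k_d) − 1] = 61.7 × (1 + 0.101 × 7.89) / [7.89 × (0.597 × 4.17 − 0.101) − 1] = 110.9 / 17.85 = 6.213 mg/L.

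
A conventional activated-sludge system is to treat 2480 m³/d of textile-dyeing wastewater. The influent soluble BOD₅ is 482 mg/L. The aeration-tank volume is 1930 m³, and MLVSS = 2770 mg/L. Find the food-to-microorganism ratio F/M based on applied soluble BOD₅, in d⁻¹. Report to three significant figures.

F/M ≈ 0.224 d⁻¹

F/M = Q·S₀ / (V·X) = 2480 × 482 / (1930 × 2770) = 0.2236 g soluble BOD₅·(g VSS·d)⁻¹.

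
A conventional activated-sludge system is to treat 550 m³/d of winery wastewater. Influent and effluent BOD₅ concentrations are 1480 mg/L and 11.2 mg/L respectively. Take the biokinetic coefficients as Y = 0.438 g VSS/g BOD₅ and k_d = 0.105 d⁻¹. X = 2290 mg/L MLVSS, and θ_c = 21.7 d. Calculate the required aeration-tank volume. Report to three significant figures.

V ≈ 1020 m³

From the SRT design equation V = Y Q (S₀−S) θ_c / [X (1 + k_d θ_c)] = 0.438 × 550 × (1480 − 11.2) × 21.7 / [2290 × (1 + 0.105 × 21.7)] = 7.68×10^6 / 7508 = 1023 m³.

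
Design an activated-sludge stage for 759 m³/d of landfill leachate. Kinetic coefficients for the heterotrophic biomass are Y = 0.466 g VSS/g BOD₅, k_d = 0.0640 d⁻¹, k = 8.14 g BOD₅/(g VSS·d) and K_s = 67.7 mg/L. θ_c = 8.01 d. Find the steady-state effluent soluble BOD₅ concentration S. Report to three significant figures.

S ≈ 3.55 mg/L

From the Monod/SRT balance for a CMAS, S = K_s·(1+k_d θ_c)/[θ_c·(Y k − k_d) − 1] = 67.7 × (1 + 0.0640 × 8.01) / [8.01 × (0.466 × 8.14 − 0.0640) − 1] = 102.4 / 28.87 = 3.547 mg/L.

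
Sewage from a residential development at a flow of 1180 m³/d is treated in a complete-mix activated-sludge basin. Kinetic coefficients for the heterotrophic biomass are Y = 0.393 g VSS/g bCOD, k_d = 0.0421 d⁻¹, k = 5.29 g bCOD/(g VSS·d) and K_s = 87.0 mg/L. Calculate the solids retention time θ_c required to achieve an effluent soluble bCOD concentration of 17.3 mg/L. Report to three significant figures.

θ_c ≈ 3.30 d

Specific growth rate at S = 17.3 mg/L: μ = YkS/(K_s+S) = 0.393·5.29·17.3/(87.0+17.3) = 0.3448 d⁻¹.
θ_c = 1/(μ − k_d) = 1/(0.3448 − 0.0421) = 1/0.3027 = 3.303 d.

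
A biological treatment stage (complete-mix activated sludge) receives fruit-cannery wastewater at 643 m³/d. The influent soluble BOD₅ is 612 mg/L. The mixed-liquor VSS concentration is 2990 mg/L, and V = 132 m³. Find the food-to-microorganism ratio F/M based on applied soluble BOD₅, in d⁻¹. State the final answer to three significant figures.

F/M = Q·S₀ / (V·X) = 643 × 612 / (132.0 × 2990) = 0.9971 g soluble BOD₅·(g VSS·d)⁻¹.

F/M ≈ 0.997 d⁻¹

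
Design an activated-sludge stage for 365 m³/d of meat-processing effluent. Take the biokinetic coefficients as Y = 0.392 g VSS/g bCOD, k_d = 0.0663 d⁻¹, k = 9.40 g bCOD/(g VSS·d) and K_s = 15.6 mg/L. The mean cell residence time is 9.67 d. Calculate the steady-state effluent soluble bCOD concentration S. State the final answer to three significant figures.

From the Monod/SRT balance for a CMAS, S = K_s·(1+k_d θ_c)/[θ_c·(Y k − k_d) − 1] = 15.6 × (1 + 0.0663 × 9.67) / [9.67 × (0.392 × 9.40 − 0.0663) − 1] = 25.60 / 33.99 = 0.7532 mg/L.

S ≈ 0.753 mg/L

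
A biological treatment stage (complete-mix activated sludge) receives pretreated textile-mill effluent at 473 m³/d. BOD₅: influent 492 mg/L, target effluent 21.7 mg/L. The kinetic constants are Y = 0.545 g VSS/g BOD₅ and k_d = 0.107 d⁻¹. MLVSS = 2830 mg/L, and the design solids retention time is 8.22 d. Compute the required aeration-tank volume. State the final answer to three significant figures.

V ≈ 187 m³

Rearranging the biomass balance for a CMAS with decay, V = Y·Q·ΔS·θ_c / [X·(1+k_d θ_c)] = 0.545 × 473 × (492 − 21.7) × 8.22 / [2830 × (1 + 0.107 × 8.22)] = 9.97×10^5 / 5319 = 187.4 m³.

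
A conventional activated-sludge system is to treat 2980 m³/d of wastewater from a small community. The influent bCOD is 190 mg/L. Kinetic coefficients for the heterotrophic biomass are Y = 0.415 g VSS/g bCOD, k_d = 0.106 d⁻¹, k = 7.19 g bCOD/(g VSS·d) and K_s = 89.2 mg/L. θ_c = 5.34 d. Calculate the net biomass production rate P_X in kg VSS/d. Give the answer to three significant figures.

Effluent substrate depends only on kinetics and SRT: S = K_s(1 + k_d θ_c) / [θ_c(Yk − k_d) − 1] = 89.2 × (1 + 0.106 × 5.34) / [5.34 × (0.415 × 7.19 − 0.106) − 1] = 139.7 / 14.37 = 9.723 mg/L.
Correct the yield for decay: Y_obs = Y/(1 + k_d θ_c) = 0.415 / (1 + 0.106 × 5.34) = 0.415 / 1.566 = 0.2650.
Substrate removed = Q·(S₀ − S) = 2980 m³/d × (190 − 9.72) g/m³ = 5.37×10^5 g/d = 537.2 kg/d.
Biomass produced: P_X = Y_obs·Q·ΔS = 0.2650 × 537.2 ≈ 142.4 kg VSS/d.

P_X ≈ 142 kg VSS/d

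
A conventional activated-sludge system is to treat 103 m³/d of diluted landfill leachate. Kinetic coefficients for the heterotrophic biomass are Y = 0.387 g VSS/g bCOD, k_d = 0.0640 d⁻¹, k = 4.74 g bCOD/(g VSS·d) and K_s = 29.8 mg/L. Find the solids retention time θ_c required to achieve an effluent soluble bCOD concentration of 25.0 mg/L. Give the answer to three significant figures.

θ_c ≈ 1.29 d

From 1/θ_c = Y·k·S/(K_s + S) − k_d: Y·k·S/(K_s+S) = 0.387 × 4.74 × 25.0 / (29.8 + 25.0) = 0.8369 d⁻¹.
θ_c = 1/(μ − k_d) = 1/(0.8369 − 0.0640) = 1/0.7729 = 1.294 d.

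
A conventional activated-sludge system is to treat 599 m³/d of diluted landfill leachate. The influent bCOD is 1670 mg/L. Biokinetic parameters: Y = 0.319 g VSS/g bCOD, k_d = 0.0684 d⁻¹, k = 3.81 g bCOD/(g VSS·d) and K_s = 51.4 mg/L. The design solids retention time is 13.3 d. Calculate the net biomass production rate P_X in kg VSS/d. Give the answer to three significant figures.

P_X ≈ 166 kg VSS/d

For a completely mixed reactor with recycle the Lawrence–McCarty relation gives S = K_s·(1 + k_d·θ_c) / [θ_c·(Y·k − k_d) − 1] = 51.4 × (1 + 0.0684 × 13.3) / [13.3 × (0.319 × 3.81 − 0.0684) − 1] = 98.16 / 14.25 = 6.886 mg/L.
Y_obs = Y / (1 + k_d θ_c) = 0.319 / (1 + 0.0684 × 13.3) = 0.319 / 1.910 = 0.1670.
ΔS = 1670 − 6.89 = 1663 mg/L, so the substrate removal rate is 599 × 1663/1000 = 996.2 kg bCOD/d.
P_X = Y_obs · Q(S₀ − S) = 0.1670 × 996.2 = 166.4 kg VSS/d.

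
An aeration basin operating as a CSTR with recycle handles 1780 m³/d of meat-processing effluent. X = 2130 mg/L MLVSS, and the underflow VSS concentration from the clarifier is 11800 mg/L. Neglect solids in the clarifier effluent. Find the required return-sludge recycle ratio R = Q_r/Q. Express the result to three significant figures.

Mass balance around the secondary clarifier (neglecting effluent solids): R = X / (X_r − X) = 2130 / (11800 − 2130) = 0.2203.

R ≈ 0.220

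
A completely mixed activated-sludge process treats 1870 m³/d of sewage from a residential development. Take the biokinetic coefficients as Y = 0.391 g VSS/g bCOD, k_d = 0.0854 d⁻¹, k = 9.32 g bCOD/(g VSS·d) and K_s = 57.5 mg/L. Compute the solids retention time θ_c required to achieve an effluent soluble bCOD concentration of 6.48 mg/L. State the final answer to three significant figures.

θ_c ≈ 3.53 d

At the target effluent, Y k S/(K_s+S) = 0.391×9.32×6.48/63.98 = 0.3691 d⁻¹.
1/θ_c = 0.3691 − 0.0854 = 0.2837 d⁻¹, so θ_c = 3.525 d.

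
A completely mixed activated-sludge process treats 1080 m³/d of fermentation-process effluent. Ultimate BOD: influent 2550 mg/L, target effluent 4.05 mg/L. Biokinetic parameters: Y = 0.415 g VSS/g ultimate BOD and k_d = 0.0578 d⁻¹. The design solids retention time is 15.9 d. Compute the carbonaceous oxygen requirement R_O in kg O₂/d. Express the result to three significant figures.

R_O ≈ 1910 kg O₂/d

Y_obs = Y / (1 + k_d θ_c) = 0.415 / (1 + 0.0578 × 15.9) = 0.415 / 1.919 = 0.2163.
ΔS = 2550 − 4.05 = 2546 mg/L, so the substrate removal rate is 1080 × 2546/1000 = 2750 kg ultimate BOD/d.
Biomass synthesised: P_X = Y_obs × 2750 = 594.6 kg VSS/d.
Carbonaceous O₂ demand = substrate oxidised − cell-mass equivalent = 2750 − 1.42 × 594.6 = 1905 kg O₂/d.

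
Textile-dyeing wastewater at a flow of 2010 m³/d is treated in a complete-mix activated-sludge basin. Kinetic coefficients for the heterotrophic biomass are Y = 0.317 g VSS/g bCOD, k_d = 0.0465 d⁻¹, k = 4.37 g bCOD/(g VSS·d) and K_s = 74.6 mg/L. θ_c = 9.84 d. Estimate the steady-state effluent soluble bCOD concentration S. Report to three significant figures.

S ≈ 8.93 mg/L

From the Monod/SRT balance for a CMAS, S = K_s·(1+k_d θ_c)/[θ_c·(Y k − k_d) − 1] = 74.6 × (1 + 0.0465 × 9.84) / [9.84 × (0.317 × 4.37 − 0.0465) − 1] = 108.7 / 12.17 = 8.932 mg/L.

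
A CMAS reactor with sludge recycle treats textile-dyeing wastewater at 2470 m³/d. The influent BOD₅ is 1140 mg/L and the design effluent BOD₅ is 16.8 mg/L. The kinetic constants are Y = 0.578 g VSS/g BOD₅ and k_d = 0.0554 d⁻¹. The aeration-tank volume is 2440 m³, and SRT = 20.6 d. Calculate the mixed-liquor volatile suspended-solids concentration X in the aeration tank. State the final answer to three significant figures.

X ≈ 6320 mg/L

X = Y·Q·ΔS·θ_c / [V·(1 + k_d θ_c)] = 0.578 × 2470 × (1140 − 16.8) × 20.6 / [2440 × (1 + 0.0554 × 20.6)] = 6323 mg/L.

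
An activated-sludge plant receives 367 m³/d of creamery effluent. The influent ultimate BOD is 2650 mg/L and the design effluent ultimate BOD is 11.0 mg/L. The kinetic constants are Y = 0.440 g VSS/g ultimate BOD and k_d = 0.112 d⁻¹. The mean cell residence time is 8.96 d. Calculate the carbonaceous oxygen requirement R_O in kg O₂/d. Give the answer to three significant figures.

R_O ≈ 666 kg O₂/d

Observed yield with endogenous decay: Y_obs = Y / (1 + k_d·θ_c) = 0.440 / (1 + 0.112 × 8.96) = 0.440 / 2.004 = 0.2196 g VSS/g ultimate BOD.
Substrate removed = Q·(S₀ − S) = 367 m³/d × (2650 − 11.0) g/m³ = 9.69×10^5 g/d = 968.5 kg/d.
Biomass synthesised: P_X = Y_obs × 968.5 = 212.7 kg VSS/d.
R_O = Q·(S₀ − S) − 1.42·P_X = 968.5 − 1.42 × 212.7 = 666.5 kg O₂/d.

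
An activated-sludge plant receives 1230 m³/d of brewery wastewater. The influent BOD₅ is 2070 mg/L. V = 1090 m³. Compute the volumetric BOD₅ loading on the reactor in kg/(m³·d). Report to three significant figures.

L_v ≈ 2.34 kg BOD₅/(m³·d)

Applied BOD₅ load per unit volume = Q·S₀/V = (1230 × 2070/1000)/1090 = 2.336 kg BOD₅·m⁻³·d⁻¹.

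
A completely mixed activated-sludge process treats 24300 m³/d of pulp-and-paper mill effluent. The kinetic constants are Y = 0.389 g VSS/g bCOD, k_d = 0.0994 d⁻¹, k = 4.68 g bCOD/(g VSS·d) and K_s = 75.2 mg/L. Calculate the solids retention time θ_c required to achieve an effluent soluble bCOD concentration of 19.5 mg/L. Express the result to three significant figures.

Specific growth rate at S = 19.5 mg/L: μ = YkS/(K_s+S) = 0.389·4.68·19.5/(75.2+19.5) = 0.3749 d⁻¹.
Then 1/θ_c = μ − k_d = 0.3749 − 0.0994 = 0.2755 d⁻¹, giving θ_c = 3.630 d.

θ_c ≈ 3.63 d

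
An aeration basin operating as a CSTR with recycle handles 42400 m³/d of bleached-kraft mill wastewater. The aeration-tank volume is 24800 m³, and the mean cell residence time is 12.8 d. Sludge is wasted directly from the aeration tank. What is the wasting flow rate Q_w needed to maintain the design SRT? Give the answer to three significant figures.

Q_w ≈ 1940 m³/d

Wasting from the aeration tank: Q_w = V / θ_c = 24800 / 12.8 = 1938 m³/d.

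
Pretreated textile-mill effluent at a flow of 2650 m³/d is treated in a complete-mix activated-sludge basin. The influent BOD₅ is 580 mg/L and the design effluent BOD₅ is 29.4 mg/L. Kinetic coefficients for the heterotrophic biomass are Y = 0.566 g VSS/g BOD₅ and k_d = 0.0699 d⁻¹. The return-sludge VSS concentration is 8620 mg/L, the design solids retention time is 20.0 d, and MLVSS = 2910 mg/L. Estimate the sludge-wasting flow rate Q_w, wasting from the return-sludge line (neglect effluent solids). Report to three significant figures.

Q_w ≈ 40.0 m³/d

From the SRT design equation V = Y Q (S₀−S) θ_c / [X (1 + k_d θ_c)] = 0.566 × 2650 × (580 − 29.4) × 20.0 / [2910 × (1 + 0.0699 × 20.0)] = 1.65×10^7 / 6978 = 2367 m³.
Wasting from the return line (neglecting effluent solids): Q_w = V·X / (θ_c·X_r) = 2367 × 2910 / (20.0 × 8620) = 39.95 m³/d.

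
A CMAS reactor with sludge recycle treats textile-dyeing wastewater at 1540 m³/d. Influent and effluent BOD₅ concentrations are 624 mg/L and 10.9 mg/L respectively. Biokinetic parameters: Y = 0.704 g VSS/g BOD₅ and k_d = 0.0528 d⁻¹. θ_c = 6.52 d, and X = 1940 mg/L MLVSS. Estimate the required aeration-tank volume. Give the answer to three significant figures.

From the SRT design equation V = Y Q (S₀−S) θ_c / [X (1 + k_d θ_c)] = 0.704 × 1540 × (624 − 10.9) × 6.52 / [1940 × (1 + 0.0528 × 6.52)] = 4.33×10^6 / 2608 = 1662 m³.

V ≈ 1660 m³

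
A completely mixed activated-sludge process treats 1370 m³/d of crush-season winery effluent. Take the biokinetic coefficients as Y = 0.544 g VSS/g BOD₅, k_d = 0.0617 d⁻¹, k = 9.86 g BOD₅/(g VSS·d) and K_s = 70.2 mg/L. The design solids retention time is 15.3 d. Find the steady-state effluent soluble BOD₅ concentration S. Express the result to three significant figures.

For a completely mixed reactor with recycle the Lawrence–McCarty relation gives S = K_s·(1 + k_d·θ_c) / [θ_c·(Y·k − k_d) − 1] = 70.2 × (1 + 0.0617 × 15.3) / [15.3 × (0.544 × 9.86 − 0.0617) − 1] = 136.5 / 80.12 = 1.703 mg/L.

S ≈ 1.70 mg/L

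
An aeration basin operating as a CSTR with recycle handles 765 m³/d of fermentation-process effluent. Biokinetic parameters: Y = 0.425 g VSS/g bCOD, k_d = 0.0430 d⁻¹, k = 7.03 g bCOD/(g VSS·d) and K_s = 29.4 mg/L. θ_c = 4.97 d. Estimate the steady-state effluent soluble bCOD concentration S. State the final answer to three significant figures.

S ≈ 2.62 mg/L

From the Monod/SRT balance for a CMAS, S = K_s·(1+k_d θ_c)/[θ_c·(Y k − k_d) − 1] = 29.4 × (1 + 0.0430 × 4.97) / [4.97 × (0.425 × 7.03 − 0.0430) − 1] = 35.68 / 13.64 = 2.617 mg/L.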